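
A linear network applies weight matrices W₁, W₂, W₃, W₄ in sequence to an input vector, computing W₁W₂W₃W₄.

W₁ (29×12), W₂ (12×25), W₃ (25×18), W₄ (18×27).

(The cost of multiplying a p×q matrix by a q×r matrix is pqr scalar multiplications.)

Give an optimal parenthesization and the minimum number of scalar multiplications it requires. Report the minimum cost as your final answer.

20628

Adjacent pairs: W₁W₂ = 29·12·25 = 8700; W₂W₃ = 12·25·18 = 5400; W₃W₄ = 25·18·27 = 12150.
Length 3: W₁..W₃: k=1: 0+5400+29·12·18=11664; k=2: 8700+0+29·25·18=21750 → min 11664 | W₂..W₄: k=2: 0+12150+12·25·27=20250; k=3: 5400+0+12·18·27=11232 → min 11232.
Length 4: W₁..W₄: k=1: 0+11232+29·12·27=20628; k=2: 8700+12150+29·25·27=40425; k=3: 11664+0+29·18·27=25758 → min 20628.
Optimal parenthesization: (W₁((W₂W₃)W₄)) with cost 20628.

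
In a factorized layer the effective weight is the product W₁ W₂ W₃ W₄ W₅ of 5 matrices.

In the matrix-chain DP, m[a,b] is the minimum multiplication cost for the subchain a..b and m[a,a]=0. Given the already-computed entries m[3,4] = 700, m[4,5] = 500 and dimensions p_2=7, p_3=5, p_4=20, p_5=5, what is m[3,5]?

m[3,5] = min over k∈[3,4] of m[3,k]+m[k+1,5]+p_{2}·p_k·p_{5}.
k=3: 0 + 500 + 7·5·5 = 675; k=4: 700 + 0 + 7·20·5 = 1400.
Minimum: 675 at k=3.

675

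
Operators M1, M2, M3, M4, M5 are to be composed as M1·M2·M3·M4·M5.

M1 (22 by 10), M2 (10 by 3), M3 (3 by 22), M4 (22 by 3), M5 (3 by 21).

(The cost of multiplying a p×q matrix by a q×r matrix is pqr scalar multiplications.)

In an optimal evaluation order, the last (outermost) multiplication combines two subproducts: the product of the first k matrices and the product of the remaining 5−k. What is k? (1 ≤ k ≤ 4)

Adjacent pairs: M1M2 = 22·10·3 = 660; M2M3 = 10·3·22 = 660; M3M4 = 3·22·3 = 198; M4M5 = 22·3·21 = 1386.
Length 3: M1..M3: k=1: 0+660+22·10·22=5500; k=2: 660+0+22·3·22=2112 → min 2112 | M2..M4: k=2: 0+198+10·3·3=288; k=3: 660+0+10·22·3=1320 → min 288 | M3..M5: k=3: 0+1386+3·22·21=2772; k=4: 198+0+3·3·21=387 → min 387.
Length 4: M1..M4: k=1: 0+288+22·10·3=948; k=2: 660+198+22·3·3=1056; k=3: 2112+0+22·22·3=3564 → min 948 | M2..M5: k=2: 0+387+10·3·21=1017; k=3: 660+1386+10·22·21=6666; k=4: 288+0+10·3·21=918 → min 918.
Top-level splits: k=1: (M1..M1)·(M2..M5) → 0+918+22·10·21 = 5538; k=2: (M1..M2)·(M3..M5) → 660+387+22·3·21 = 2433; k=3: (M1..M3)·(M4..M5) → 2112+1386+22·22·21 = 13662; k=4: (M1..M4)·(M5..M5) → 948+0+22·3·21 = 2334.
Best split is after M4, i.e. k = 4.

4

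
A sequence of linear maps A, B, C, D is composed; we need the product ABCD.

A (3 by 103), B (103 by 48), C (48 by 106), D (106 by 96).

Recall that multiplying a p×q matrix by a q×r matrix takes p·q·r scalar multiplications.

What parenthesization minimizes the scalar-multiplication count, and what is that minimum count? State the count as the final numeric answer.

Adjacent pairs: AB = 3·103·48 = 14832; BC = 103·48·106 = 524064; CD = 48·106·96 = 488448.
Length 3: A..C: k=1: 0+524064+3·103·106=556818; k=2: 14832+0+3·48·106=30096 → min 30096 | B..D: k=2: 0+488448+103·48·96=963072; k=3: 524064+0+103·106·96=1572192 → min 963072.
Length 4: A..D: k=1: 0+963072+3·103·96=992736; k=2: 14832+488448+3·48·96=517104; k=3: 30096+0+3·106·96=60624 → min 60624.
Optimal parenthesization: (((AB)C)D) with cost 60624.

60624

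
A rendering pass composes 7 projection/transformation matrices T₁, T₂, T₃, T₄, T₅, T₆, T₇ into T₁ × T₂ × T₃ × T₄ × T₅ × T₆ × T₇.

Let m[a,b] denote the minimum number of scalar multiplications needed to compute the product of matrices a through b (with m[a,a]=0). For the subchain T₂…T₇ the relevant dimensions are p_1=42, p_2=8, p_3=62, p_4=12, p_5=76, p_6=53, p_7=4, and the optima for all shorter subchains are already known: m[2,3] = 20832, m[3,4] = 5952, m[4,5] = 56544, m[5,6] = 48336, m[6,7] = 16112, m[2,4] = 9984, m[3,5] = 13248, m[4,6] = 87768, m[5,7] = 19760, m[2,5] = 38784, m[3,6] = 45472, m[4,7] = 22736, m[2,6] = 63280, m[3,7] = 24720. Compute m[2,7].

m[2,7] = min over k∈[2,6] of m[2,k]+m[k+1,7]+p_{1}·p_k·p_{7}.
k=2: 0 + 24720 + 42·8·4 = 26064; k=3: 20832 + 22736 + 42·62·4 = 53984; k=4: 9984 + 19760 + 42·12·4 = 31760; k=5: 38784 + 16112 + 42·76·4 = 67664; k=6: 63280 + 0 + 42·53·4 = 72184.
Minimum: 26064 at k=2.

26064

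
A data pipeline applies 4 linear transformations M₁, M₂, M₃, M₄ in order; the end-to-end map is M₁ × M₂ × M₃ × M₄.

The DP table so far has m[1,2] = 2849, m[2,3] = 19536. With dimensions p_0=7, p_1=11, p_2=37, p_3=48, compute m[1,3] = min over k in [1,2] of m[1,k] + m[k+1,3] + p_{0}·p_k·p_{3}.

m[1,3] = min over k∈[1,2] of m[1,k]+m[k+1,3]+p_{0}·p_k·p_{3}.
k=1: 0 + 19536 + 7·11·48 = 23232; k=2: 2849 + 0 + 7·37·48 = 15281.
Minimum: 15281 at k=2.

15281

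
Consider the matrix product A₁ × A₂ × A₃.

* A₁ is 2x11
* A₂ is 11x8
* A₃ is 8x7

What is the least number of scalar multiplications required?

288

Order (A₁ × (A₂ × A₃)): (A₂ × A₃): 11×8 by 8×7 → 11×7, cost 11·8·7 = 616; (A₁ × (A₂ × A₃)): 2×11 by 11×7 → 2×7, cost 2·11·7 = 154; cumulative 770. Total 770.
Order ((A₁ × A₂) × A₃): (A₁ × A₂): 2×11 by 11×8 → 2×8, cost 2·11·8 = 176; ((A₁ × A₂) × A₃): 2×8 by 8×7 → 2×7, cost 2·8·7 = 112; cumulative 288. Total 288.
Minimum: 288.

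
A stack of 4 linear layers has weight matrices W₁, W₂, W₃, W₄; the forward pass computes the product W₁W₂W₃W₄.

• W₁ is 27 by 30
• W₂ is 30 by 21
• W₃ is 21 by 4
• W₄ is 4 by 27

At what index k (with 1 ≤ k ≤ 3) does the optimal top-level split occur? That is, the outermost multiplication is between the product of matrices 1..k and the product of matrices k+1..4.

3

Adjacent pairs: W₁W₂ = 27·30·21 = 17010; W₂W₃ = 30·21·4 = 2520; W₃W₄ = 21·4·27 = 2268.
Length 3: W₁..W₃: k=1: 0+2520+27·30·4=5760; k=2: 17010+0+27·21·4=19278 → min 5760 | W₂..W₄: k=2: 0+2268+30·21·27=19278; k=3: 2520+0+30·4·27=5760 → min 5760.
Top-level splits: k=1: (W₁..W₁)·(W₂..W₄) → 0+5760+27·30·27 = 27630; k=2: (W₁..W₂)·(W₃..W₄) → 17010+2268+27·21·27 = 34587; k=3: (W₁..W₃)·(W₄..W₄) → 5760+0+27·4·27 = 8676.
Best split is after W₃, i.e. k = 3.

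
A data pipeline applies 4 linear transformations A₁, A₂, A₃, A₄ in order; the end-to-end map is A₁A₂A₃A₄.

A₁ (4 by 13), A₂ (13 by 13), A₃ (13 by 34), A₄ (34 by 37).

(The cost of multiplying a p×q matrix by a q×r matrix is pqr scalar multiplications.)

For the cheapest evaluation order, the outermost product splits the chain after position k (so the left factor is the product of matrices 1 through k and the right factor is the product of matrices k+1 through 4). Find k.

3

Adjacent pairs: A₁A₂ = 4·13·13 = 676; A₂A₃ = 13·13·34 = 5746; A₃A₄ = 13·34·37 = 16354.
Length 3: A₁..A₃: k=1: 0+5746+4·13·34=7514; k=2: 676+0+4·13·34=2444 → min 2444 | A₂..A₄: k=2: 0+16354+13·13·37=22607; k=3: 5746+0+13·34·37=22100 → min 22100.
Top-level splits: k=1: (A₁..A₁)·(A₂..A₄) → 0+22100+4·13·37 = 24024; k=2: (A₁..A₂)·(A₃..A₄) → 676+16354+4·13·37 = 18954; k=3: (A₁..A₃)·(A₄..A₄) → 2444+0+4·34·37 = 7476.
Best split is after A₃, i.e. k = 3.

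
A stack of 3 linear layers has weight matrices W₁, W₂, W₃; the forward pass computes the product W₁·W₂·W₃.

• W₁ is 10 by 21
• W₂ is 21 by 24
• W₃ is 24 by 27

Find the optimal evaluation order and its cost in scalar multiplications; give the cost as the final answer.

(W₁·(W₂·W₃)): cost 19278.
((W₁·W₂)·W₃): cost 11520.
Optimal: ((W₁·W₂)·W₃) with cost 11520.

11520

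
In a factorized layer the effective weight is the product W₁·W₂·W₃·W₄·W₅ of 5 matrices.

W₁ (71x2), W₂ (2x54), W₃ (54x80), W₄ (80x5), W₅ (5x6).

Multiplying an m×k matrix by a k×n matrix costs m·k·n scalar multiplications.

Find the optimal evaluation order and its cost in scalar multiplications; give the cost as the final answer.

10352

Adjacent pairs: W₁W₂ = 71·2·54 = 7668; W₂W₃ = 2·54·80 = 8640; W₃W₄ = 54·80·5 = 21600; W₄W₅ = 80·5·6 = 2400.
Length 3: W₁..W₃: k=1: 0+8640+71·2·80=20000; k=2: 7668+0+71·54·80=314388 → min 20000 | W₂..W₄: k=2: 0+21600+2·54·5=22140; k=3: 8640+0+2·80·5=9440 → min 9440 | W₃..W₅: k=3: 0+2400+54·80·6=28320; k=4: 21600+0+54·5·6=23220 → min 23220.
Length 4: W₁..W₄: k=1: 0+9440+71·2·5=10150; k=2: 7668+21600+71·54·5=48438; k=3: 20000+0+71·80·5=48400 → min 10150 | W₂..W₅: k=2: 0+23220+2·54·6=23868; k=3: 8640+2400+2·80·6=12000; k=4: 9440+0+2·5·6=9500 → min 9500.
Length 5: W₁..W₅: k=1: 0+9500+71·2·6=10352; k=2: 7668+23220+71·54·6=53892; k=3: 20000+2400+71·80·6=56480; k=4: 10150+0+71·5·6=12280 → min 10352.
Optimal parenthesization: (W₁·(((W₂·W₃)·W₄)·W₅)) with cost 10352.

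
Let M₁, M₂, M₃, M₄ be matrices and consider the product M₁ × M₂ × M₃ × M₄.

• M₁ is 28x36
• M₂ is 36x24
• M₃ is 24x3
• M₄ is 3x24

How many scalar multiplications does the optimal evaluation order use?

7632

Adjacent pairs: M₁M₂ = 28·36·24 = 24192; M₂M₃ = 36·24·3 = 2592; M₃M₄ = 24·3·24 = 1728.
Length 3: M₁..M₃: k=1: 0+2592+28·36·3=5616; k=2: 24192+0+28·24·3=26208 → min 5616 | M₂..M₄: k=2: 0+1728+36·24·24=22464; k=3: 2592+0+36·3·24=5184 → min 5184.
Length 4: M₁..M₄: k=1: 0+5184+28·36·24=29376; k=2: 24192+1728+28·24·24=42048; k=3: 5616+0+28·3·24=7632 → min 7632.
Optimal order: ((M₁ × (M₂ × M₃)) × M₄) with cost 7632.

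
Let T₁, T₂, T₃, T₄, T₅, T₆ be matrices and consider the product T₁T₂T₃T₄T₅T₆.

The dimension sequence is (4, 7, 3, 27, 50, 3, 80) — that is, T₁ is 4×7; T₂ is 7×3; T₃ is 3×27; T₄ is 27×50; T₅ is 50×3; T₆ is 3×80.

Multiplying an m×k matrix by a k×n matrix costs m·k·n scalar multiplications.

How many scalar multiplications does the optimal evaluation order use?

5373

Adjacent pairs: T₁T₂ = 4·7·3 = 84; T₂T₃ = 7·3·27 = 567; T₃T₄ = 3·27·50 = 4050; T₄T₅ = 27·50·3 = 4050; T₅T₆ = 50·3·80 = 12000.
Length 3: T₁..T₃: k=1: 0+567+4·7·27=1323; k=2: 84+0+4·3·27=408 → min 408 | T₂..T₄: k=2: 0+4050+7·3·50=5100; k=3: 567+0+7·27·50=10017 → min 5100 | T₃..T₅: k=3: 0+4050+3·27·3=4293; k=4: 4050+0+3·50·3=4500 → min 4293 | T₄..T₆: k=4: 0+12000+27·50·80=120000; k=5: 4050+0+27·3·80=10530 → min 10530.
Length 4: T₁..T₄: k=1: 0+5100+4·7·50=6500; k=2: 84+4050+4·3·50=4734; k=3: 408+0+4·27·50=5808 → min 4734 | T₂..T₅: k=2: 0+4293+7·3·3=4356; k=3: 567+4050+7·27·3=5184; k=4: 5100+0+7·50·3=6150 → min 4356 | T₃..T₆: k=3: 0+10530+3·27·80=17010; k=4: 4050+12000+3·50·80=28050; k=5: 4293+0+3·3·80=5013 → min 5013.
Length 5: T₁..T₅: k=1: 0+4356+4·7·3=4440; k=2: 84+4293+4·3·3=4413; k=3: 408+4050+4·27·3=4782; k=4: 4734+0+4·50·3=5334 → min 4413 | T₂..T₆: k=2: 0+5013+7·3·80=6693; k=3: 567+10530+7·27·80=26217; k=4: 5100+12000+7·50·80=45100; k=5: 4356+0+7·3·80=6036 → min 6036.
Length 6: T₁..T₆: k=1: 0+6036+4·7·80=8276; k=2: 84+5013+4·3·80=6057; k=3: 408+10530+4·27·80=19578; k=4: 4734+12000+4·50·80=32734; k=5: 4413+0+4·3·80=5373 → min 5373.
Optimal order: (((T₁T₂)(T₃(T₄T₅)))T₆) with cost 5373.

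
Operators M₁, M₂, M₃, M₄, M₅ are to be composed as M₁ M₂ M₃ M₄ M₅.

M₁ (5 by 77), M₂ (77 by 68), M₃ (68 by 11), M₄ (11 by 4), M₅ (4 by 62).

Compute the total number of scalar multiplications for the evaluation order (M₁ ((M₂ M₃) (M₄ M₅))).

136708

(M₂ M₃): 77×68 by 68×11 → 77×11, cost 77·68·11 = 57596
(M₄ M₅): 11×4 by 4×62 → 11×62, cost 11·4·62 = 2728
((M₂ M₃) (M₄ M₅)): 77×11 by 11×62 → 77×62, cost 77·11·62 = 52514; cumulative 112838
(M₁ ((M₂ M₃) (M₄ M₅))): 5×77 by 77×62 → 5×62, cost 5·77·62 = 23870; cumulative 136708
Total: 136708 scalar multiplications.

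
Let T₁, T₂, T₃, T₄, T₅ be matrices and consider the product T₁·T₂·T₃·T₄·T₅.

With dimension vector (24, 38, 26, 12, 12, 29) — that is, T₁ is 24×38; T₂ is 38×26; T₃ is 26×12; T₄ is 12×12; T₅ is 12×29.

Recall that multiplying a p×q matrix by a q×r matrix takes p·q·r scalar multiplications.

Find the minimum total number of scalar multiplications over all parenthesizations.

34608

Adjacent pairs: T₁T₂ = 24·38·26 = 23712; T₂T₃ = 38·26·12 = 11856; T₃T₄ = 26·12·12 = 3744; T₄T₅ = 12·12·29 = 4176.
Length 3: T₁..T₃: k=1: 0+11856+24·38·12=22800; k=2: 23712+0+24·26·12=31200 → min 22800 | T₂..T₄: k=2: 0+3744+38·26·12=15600; k=3: 11856+0+38·12·12=17328 → min 15600 | T₃..T₅: k=3: 0+4176+26·12·29=13224; k=4: 3744+0+26·12·29=12792 → min 12792.
Length 4: T₁..T₄: k=1: 0+15600+24·38·12=26544; k=2: 23712+3744+24·26·12=34944; k=3: 22800+0+24·12·12=26256 → min 26256 | T₂..T₅: k=2: 0+12792+38·26·29=41444; k=3: 11856+4176+38·12·29=29256; k=4: 15600+0+38·12·29=28824 → min 28824.
Length 5: T₁..T₅: k=1: 0+28824+24·38·29=55272; k=2: 23712+12792+24·26·29=54600; k=3: 22800+4176+24·12·29=35328; k=4: 26256+0+24·12·29=34608 → min 34608.
Optimal order: (((T₁·(T₂·T₃))·T₄)·T₅) with cost 34608.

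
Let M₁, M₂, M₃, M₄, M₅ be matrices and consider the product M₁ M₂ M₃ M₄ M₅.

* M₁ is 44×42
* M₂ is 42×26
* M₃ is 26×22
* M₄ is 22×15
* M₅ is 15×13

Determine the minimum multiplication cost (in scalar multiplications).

Adjacent pairs: M₁M₂ = 44·42·26 = 48048; M₂M₃ = 42·26·22 = 24024; M₃M₄ = 26·22·15 = 8580; M₄M₅ = 22·15·13 = 4290.
Length 3: M₁..M₃: k=1: 0+24024+44·42·22=64680; k=2: 48048+0+44·26·22=73216 → min 64680 | M₂..M₄: k=2: 0+8580+42·26·15=24960; k=3: 24024+0+42·22·15=37884 → min 24960 | M₃..M₅: k=3: 0+4290+26·22·13=11726; k=4: 8580+0+26·15·13=13650 → min 11726.
Length 4: M₁..M₄: k=1: 0+24960+44·42·15=52680; k=2: 48048+8580+44·26·15=73788; k=3: 64680+0+44·22·15=79200 → min 52680 | M₂..M₅: k=2: 0+11726+42·26·13=25922; k=3: 24024+4290+42·22·13=40326; k=4: 24960+0+42·15·13=33150 → min 25922.
Length 5: M₁..M₅: k=1: 0+25922+44·42·13=49946; k=2: 48048+11726+44·26·13=74646; k=3: 64680+4290+44·22·13=81554; k=4: 52680+0+44·15·13=61260 → min 49946.
Optimal order: (M₁ (M₂ (M₃ (M₄ M₅)))) with cost 49946.

49946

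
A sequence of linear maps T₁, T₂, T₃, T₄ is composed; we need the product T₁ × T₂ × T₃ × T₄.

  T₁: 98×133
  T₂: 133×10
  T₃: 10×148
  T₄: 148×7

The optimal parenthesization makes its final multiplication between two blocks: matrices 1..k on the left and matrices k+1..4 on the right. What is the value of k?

Adjacent pairs: T₁T₂ = 98·133·10 = 130340; T₂T₃ = 133·10·148 = 196840; T₃T₄ = 10·148·7 = 10360.
Length 3: T₁..T₃: k=1: 0+196840+98·133·148=2125872; k=2: 130340+0+98·10·148=275380 → min 275380 | T₂..T₄: k=2: 0+10360+133·10·7=19670; k=3: 196840+0+133·148·7=334628 → min 19670.
Top-level splits: k=1: (T₁..T₁)·(T₂..T₄) → 0+19670+98·133·7 = 110908; k=2: (T₁..T₂)·(T₃..T₄) → 130340+10360+98·10·7 = 147560; k=3: (T₁..T₃)·(T₄..T₄) → 275380+0+98·148·7 = 376908.
Best split is after T₁, i.e. k = 1.

1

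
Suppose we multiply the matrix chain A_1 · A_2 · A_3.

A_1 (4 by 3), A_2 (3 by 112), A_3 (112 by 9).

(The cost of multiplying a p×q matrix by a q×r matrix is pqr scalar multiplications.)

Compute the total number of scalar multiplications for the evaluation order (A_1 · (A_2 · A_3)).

3132

(A_2 · A_3): 3×112 by 112×9 → 3×9, cost 3·112·9 = 3024
(A_1 · (A_2 · A_3)): 4×3 by 3×9 → 4×9, cost 4·3·9 = 108; cumulative 3132
Total: 3132 scalar multiplications.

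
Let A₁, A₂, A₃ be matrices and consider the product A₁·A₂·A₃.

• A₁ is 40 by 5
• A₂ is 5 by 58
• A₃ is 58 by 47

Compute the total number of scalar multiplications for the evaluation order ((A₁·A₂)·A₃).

120640

(A₁·A₂): 40×5 by 5×58 → 40×58, cost 40·5·58 = 11600
((A₁·A₂)·A₃): 40×58 by 58×47 → 40×47, cost 40·58·47 = 109040; cumulative 120640
Total: 120640 scalar multiplications.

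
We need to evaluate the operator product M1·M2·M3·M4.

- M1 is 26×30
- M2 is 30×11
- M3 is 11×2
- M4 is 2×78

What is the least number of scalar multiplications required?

Adjacent pairs: M1M2 = 26·30·11 = 8580; M2M3 = 30·11·2 = 660; M3M4 = 11·2·78 = 1716.
Length 3: M1..M3: k=1: 0+660+26·30·2=2220; k=2: 8580+0+26·11·2=9152 → min 2220 | M2..M4: k=2: 0+1716+30·11·78=27456; k=3: 660+0+30·2·78=5340 → min 5340.
Length 4: M1..M4: k=1: 0+5340+26·30·78=66180; k=2: 8580+1716+26·11·78=32604; k=3: 2220+0+26·2·78=6276 → min 6276.
Optimal order: ((M1·(M2·M3))·M4) with cost 6276.

6276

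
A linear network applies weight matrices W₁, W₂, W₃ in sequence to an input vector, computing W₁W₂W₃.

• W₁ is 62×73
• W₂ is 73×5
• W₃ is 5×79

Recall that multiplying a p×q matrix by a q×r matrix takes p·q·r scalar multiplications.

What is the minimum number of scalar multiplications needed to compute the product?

Order (W₁(W₂W₃)): (W₂W₃): 73×5 by 5×79 → 73×79, cost 73·5·79 = 28835; (W₁(W₂W₃)): 62×73 by 73×79 → 62×79, cost 62·73·79 = 357554; cumulative 386389. Total 386389.
Order ((W₁W₂)W₃): (W₁W₂): 62×73 by 73×5 → 62×5, cost 62·73·5 = 22630; ((W₁W₂)W₃): 62×5 by 5×79 → 62×79, cost 62·5·79 = 24490; cumulative 47120. Total 47120.
Minimum: 47120.

47120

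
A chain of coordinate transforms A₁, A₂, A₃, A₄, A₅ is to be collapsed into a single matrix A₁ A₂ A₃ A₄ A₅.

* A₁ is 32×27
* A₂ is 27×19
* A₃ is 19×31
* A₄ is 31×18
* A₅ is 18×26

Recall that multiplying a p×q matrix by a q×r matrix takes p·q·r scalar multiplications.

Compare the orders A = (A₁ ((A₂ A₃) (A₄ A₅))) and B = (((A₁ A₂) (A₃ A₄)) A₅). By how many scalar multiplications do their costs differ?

21699

Order A = (A₁ ((A₂ A₃) (A₄ A₅))): (A₂ A₃): 27×19 by 19×31 → 27×31, cost 27·19·31 = 15903; (A₄ A₅): 31×18 by 18×26 → 31×26, cost 31·18·26 = 14508; ((A₂ A₃) (A₄ A₅)): 27×31 by 31×26 → 27×26, cost 27·31·26 = 21762; cumulative 52173; (A₁ ((A₂ A₃) (A₄ A₅))): 32×27 by 27×26 → 32×26, cost 32·27·26 = 22464; cumulative 74637. Total 74637.
Order B = (((A₁ A₂) (A₃ A₄)) A₅): (A₁ A₂): 32×27 by 27×19 → 32×19, cost 32·27·19 = 16416; (A₃ A₄): 19×31 by 31×18 → 19×18, cost 19·31·18 = 10602; ((A₁ A₂) (A₃ A₄)): 32×19 by 19×18 → 32×18, cost 32·19·18 = 10944; cumulative 37962; (((A₁ A₂) (A₃ A₄)) A₅): 32×18 by 18×26 → 32×26, cost 32·18·26 = 14976; cumulative 52938. Total 52938.
Difference: |74637 − 52938| = 21699.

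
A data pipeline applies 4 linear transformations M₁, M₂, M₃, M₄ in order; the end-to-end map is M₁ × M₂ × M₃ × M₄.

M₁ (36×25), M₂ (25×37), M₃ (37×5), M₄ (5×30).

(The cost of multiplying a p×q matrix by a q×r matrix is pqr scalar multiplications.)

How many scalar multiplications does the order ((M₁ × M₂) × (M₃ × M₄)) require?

(M₁ × M₂): 36×25 by 25×37 → 36×37, cost 36·25·37 = 33300
(M₃ × M₄): 37×5 by 5×30 → 37×30, cost 37·5·30 = 5550
((M₁ × M₂) × (M₃ × M₄)): 36×37 by 37×30 → 36×30, cost 36·37·30 = 39960; cumulative 78810
Total: 78810 scalar multiplications.

78810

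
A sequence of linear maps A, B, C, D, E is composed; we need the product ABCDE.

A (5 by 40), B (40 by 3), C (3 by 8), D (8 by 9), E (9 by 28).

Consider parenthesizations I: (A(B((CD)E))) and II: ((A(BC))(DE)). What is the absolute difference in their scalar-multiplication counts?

Order I = (A(B((CD)E))): (CD): 3×8 by 8×9 → 3×9, cost 3·8·9 = 216; ((CD)E): 3×9 by 9×28 → 3×28, cost 3·9·28 = 756; cumulative 972; (B((CD)E)): 40×3 by 3×28 → 40×28, cost 40·3·28 = 3360; cumulative 4332; (A(B((CD)E))): 5×40 by 40×28 → 5×28, cost 5·40·28 = 5600; cumulative 9932. Total 9932.
Order II = ((A(BC))(DE)): (BC): 40×3 by 3×8 → 40×8, cost 40·3·8 = 960; (A(BC)): 5×40 by 40×8 → 5×8, cost 5·40·8 = 1600; cumulative 2560; (DE): 8×9 by 9×28 → 8×28, cost 8·9·28 = 2016; ((A(BC))(DE)): 5×8 by 8×28 → 5×28, cost 5·8·28 = 1120; cumulative 5696. Total 5696.
Difference: |9932 − 5696| = 4236.

4236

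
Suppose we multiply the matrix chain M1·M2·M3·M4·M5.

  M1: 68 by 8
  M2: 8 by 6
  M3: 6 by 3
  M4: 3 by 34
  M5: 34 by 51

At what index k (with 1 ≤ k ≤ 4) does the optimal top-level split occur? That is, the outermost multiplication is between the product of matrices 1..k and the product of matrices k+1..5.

3

Adjacent pairs: M1M2 = 68·8·6 = 3264; M2M3 = 8·6·3 = 144; M3M4 = 6·3·34 = 612; M4M5 = 3·34·51 = 5202.
Length 3: M1..M3: k=1: 0+144+68·8·3=1776; k=2: 3264+0+68·6·3=4488 → min 1776 | M2..M4: k=2: 0+612+8·6·34=2244; k=3: 144+0+8·3·34=960 → min 960 | M3..M5: k=3: 0+5202+6·3·51=6120; k=4: 612+0+6·34·51=11016 → min 6120.
Length 4: M1..M4: k=1: 0+960+68·8·34=19456; k=2: 3264+612+68·6·34=17748; k=3: 1776+0+68·3·34=8712 → min 8712 | M2..M5: k=2: 0+6120+8·6·51=8568; k=3: 144+5202+8·3·51=6570; k=4: 960+0+8·34·51=14832 → min 6570.
Top-level splits: k=1: (M1..M1)·(M2..M5) → 0+6570+68·8·51 = 34314; k=2: (M1..M2)·(M3..M5) → 3264+6120+68·6·51 = 30192; k=3: (M1..M3)·(M4..M5) → 1776+5202+68·3·51 = 17382; k=4: (M1..M4)·(M5..M5) → 8712+0+68·34·51 = 126624.
Best split is after M3, i.e. k = 3.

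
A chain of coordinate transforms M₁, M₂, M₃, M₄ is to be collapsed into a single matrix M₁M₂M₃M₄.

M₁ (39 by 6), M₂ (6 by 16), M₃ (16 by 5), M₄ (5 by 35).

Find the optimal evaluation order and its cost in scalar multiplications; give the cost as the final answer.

8475

Adjacent pairs: M₁M₂ = 39·6·16 = 3744; M₂M₃ = 6·16·5 = 480; M₃M₄ = 16·5·35 = 2800.
Length 3: M₁..M₃: k=1: 0+480+39·6·5=1650; k=2: 3744+0+39·16·5=6864 → min 1650 | M₂..M₄: k=2: 0+2800+6·16·35=6160; k=3: 480+0+6·5·35=1530 → min 1530.
Length 4: M₁..M₄: k=1: 0+1530+39·6·35=9720; k=2: 3744+2800+39·16·35=28384; k=3: 1650+0+39·5·35=8475 → min 8475.
Optimal parenthesization: ((M₁(M₂M₃))M₄) with cost 8475.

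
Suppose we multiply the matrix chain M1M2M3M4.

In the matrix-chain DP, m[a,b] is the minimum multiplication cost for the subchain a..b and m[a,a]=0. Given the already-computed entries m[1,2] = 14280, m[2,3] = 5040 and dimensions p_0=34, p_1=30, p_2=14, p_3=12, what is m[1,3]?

m[1,3] = min over k∈[1,2] of m[1,k]+m[k+1,3]+p_{0}·p_k·p_{3}.
k=1: 0 + 5040 + 34·30·12 = 17280; k=2: 14280 + 0 + 34·14·12 = 19992.
Minimum: 17280 at k=1.

17280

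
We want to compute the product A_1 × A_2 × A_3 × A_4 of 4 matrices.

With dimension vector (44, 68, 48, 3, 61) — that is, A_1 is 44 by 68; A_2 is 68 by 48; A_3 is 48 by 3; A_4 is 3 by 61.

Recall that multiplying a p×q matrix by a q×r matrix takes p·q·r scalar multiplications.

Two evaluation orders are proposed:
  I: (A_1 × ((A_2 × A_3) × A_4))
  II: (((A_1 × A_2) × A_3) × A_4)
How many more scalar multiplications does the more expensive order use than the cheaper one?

Order I = (A_1 × ((A_2 × A_3) × A_4)): (A_2 × A_3): 68×48 by 48×3 → 68×3, cost 68·48·3 = 9792; ((A_2 × A_3) × A_4): 68×3 by 3×61 → 68×61, cost 68·3·61 = 12444; cumulative 22236; (A_1 × ((A_2 × A_3) × A_4)): 44×68 by 68×61 → 44×61, cost 44·68·61 = 182512; cumulative 204748. Total 204748.
Order II = (((A_1 × A_2) × A_3) × A_4): (A_1 × A_2): 44×68 by 68×48 → 44×48, cost 44·68·48 = 143616; ((A_1 × A_2) × A_3): 44×48 by 48×3 → 44×3, cost 44·48·3 = 6336; cumulative 149952; (((A_1 × A_2) × A_3) × A_4): 44×3 by 3×61 → 44×61, cost 44·3·61 = 8052; cumulative 158004. Total 158004.
Difference: |204748 − 158004| = 46744.

46744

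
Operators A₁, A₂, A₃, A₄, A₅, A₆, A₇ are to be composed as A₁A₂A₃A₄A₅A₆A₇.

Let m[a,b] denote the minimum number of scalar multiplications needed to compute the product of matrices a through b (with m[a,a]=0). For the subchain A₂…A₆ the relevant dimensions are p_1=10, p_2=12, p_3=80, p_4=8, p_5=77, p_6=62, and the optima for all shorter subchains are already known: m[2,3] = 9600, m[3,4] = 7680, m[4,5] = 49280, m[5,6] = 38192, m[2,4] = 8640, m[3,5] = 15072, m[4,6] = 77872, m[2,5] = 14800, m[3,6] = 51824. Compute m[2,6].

m[2,6] = min over k∈[2,5] of m[2,k]+m[k+1,6]+p_{1}·p_k·p_{6}.
k=2: 0 + 51824 + 10·12·62 = 59264; k=3: 9600 + 77872 + 10·80·62 = 137072; k=4: 8640 + 38192 + 10·8·62 = 51792; k=5: 14800 + 0 + 10·77·62 = 62540.
Minimum: 51792 at k=4.

51792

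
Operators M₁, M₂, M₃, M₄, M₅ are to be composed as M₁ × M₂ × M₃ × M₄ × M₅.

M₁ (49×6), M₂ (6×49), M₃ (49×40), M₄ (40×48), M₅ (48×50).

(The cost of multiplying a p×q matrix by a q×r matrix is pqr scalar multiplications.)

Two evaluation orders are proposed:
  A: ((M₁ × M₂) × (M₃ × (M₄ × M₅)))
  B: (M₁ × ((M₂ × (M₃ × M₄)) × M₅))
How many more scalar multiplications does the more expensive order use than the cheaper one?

Order A = ((M₁ × M₂) × (M₃ × (M₄ × M₅))): (M₁ × M₂): 49×6 by 6×49 → 49×49, cost 49·6·49 = 14406; (M₄ × M₅): 40×48 by 48×50 → 40×50, cost 40·48·50 = 96000; (M₃ × (M₄ × M₅)): 49×40 by 40×50 → 49×50, cost 49·40·50 = 98000; cumulative 194000; ((M₁ × M₂) × (M₃ × (M₄ × M₅))): 49×49 by 49×50 → 49×50, cost 49·49·50 = 120050; cumulative 328456. Total 328456.
Order B = (M₁ × ((M₂ × (M₃ × M₄)) × M₅)): (M₃ × M₄): 49×40 by 40×48 → 49×48, cost 49·40·48 = 94080; (M₂ × (M₃ × M₄)): 6×49 by 49×48 → 6×48, cost 6·49·48 = 14112; cumulative 108192; ((M₂ × (M₃ × M₄)) × M₅): 6×48 by 48×50 → 6×50, cost 6·48·50 = 14400; cumulative 122592; (M₁ × ((M₂ × (M₃ × M₄)) × M₅)): 49×6 by 6×50 → 49×50, cost 49·6·50 = 14700; cumulative 137292. Total 137292.
Difference: |328456 − 137292| = 191164.

191164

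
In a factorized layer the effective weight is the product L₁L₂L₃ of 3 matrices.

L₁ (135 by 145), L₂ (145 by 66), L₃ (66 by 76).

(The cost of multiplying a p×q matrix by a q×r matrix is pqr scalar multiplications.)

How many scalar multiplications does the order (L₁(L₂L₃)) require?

(L₂L₃): 145×66 by 66×76 → 145×76, cost 145·66·76 = 727320
(L₁(L₂L₃)): 135×145 by 145×76 → 135×76, cost 135·145·76 = 1487700; cumulative 2215020
Total: 2215020 scalar multiplications.

2215020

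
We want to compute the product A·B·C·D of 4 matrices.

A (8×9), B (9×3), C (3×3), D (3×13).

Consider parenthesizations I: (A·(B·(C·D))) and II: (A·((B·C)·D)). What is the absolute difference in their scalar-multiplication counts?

36

Order I = (A·(B·(C·D))): (C·D): 3×3 by 3×13 → 3×13, cost 3·3·13 = 117; (B·(C·D)): 9×3 by 3×13 → 9×13, cost 9·3·13 = 351; cumulative 468; (A·(B·(C·D))): 8×9 by 9×13 → 8×13, cost 8·9·13 = 936; cumulative 1404. Total 1404.
Order II = (A·((B·C)·D)): (B·C): 9×3 by 3×3 → 9×3, cost 9·3·3 = 81; ((B·C)·D): 9×3 by 3×13 → 9×13, cost 9·3·13 = 351; cumulative 432; (A·((B·C)·D)): 8×9 by 9×13 → 8×13, cost 8·9·13 = 936; cumulative 1368. Total 1368.
Difference: |1404 − 1368| = 36.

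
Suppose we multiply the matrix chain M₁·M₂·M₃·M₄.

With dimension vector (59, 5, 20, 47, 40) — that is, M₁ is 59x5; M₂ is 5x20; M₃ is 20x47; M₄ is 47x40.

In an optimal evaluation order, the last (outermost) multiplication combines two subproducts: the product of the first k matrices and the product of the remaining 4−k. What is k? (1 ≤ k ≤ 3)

Adjacent pairs: M₁M₂ = 59·5·20 = 5900; M₂M₃ = 5·20·47 = 4700; M₃M₄ = 20·47·40 = 37600.
Length 3: M₁..M₃: k=1: 0+4700+59·5·47=18565; k=2: 5900+0+59·20·47=61360 → min 18565 | M₂..M₄: k=2: 0+37600+5·20·40=41600; k=3: 4700+0+5·47·40=14100 → min 14100.
Top-level splits: k=1: (M₁..M₁)·(M₂..M₄) → 0+14100+59·5·40 = 25900; k=2: (M₁..M₂)·(M₃..M₄) → 5900+37600+59·20·40 = 90700; k=3: (M₁..M₃)·(M₄..M₄) → 18565+0+59·47·40 = 129485.
Best split is after M₁, i.e. k = 1.

1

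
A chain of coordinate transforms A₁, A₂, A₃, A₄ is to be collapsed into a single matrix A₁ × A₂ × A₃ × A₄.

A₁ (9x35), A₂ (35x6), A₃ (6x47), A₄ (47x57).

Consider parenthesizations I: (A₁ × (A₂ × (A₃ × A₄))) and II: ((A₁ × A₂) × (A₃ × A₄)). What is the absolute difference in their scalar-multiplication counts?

Order I = (A₁ × (A₂ × (A₃ × A₄))): (A₃ × A₄): 6×47 by 47×57 → 6×57, cost 6·47·57 = 16074; (A₂ × (A₃ × A₄)): 35×6 by 6×57 → 35×57, cost 35·6·57 = 11970; cumulative 28044; (A₁ × (A₂ × (A₃ × A₄))): 9×35 by 35×57 → 9×57, cost 9·35·57 = 17955; cumulative 45999. Total 45999.
Order II = ((A₁ × A₂) × (A₃ × A₄)): (A₁ × A₂): 9×35 by 35×6 → 9×6, cost 9·35·6 = 1890; (A₃ × A₄): 6×47 by 47×57 → 6×57, cost 6·47·57 = 16074; ((A₁ × A₂) × (A₃ × A₄)): 9×6 by 6×57 → 9×57, cost 9·6·57 = 3078; cumulative 21042. Total 21042.
Difference: |45999 − 21042| = 24957.

24957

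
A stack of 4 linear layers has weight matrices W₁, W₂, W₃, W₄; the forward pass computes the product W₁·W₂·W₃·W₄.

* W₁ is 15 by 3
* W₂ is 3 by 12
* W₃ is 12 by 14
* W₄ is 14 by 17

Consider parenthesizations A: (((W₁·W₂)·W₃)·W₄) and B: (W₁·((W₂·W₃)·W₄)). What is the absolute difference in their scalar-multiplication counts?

Order A = (((W₁·W₂)·W₃)·W₄): (W₁·W₂): 15×3 by 3×12 → 15×12, cost 15·3·12 = 540; ((W₁·W₂)·W₃): 15×12 by 12×14 → 15×14, cost 15·12·14 = 2520; cumulative 3060; (((W₁·W₂)·W₃)·W₄): 15×14 by 14×17 → 15×17, cost 15·14·17 = 3570; cumulative 6630. Total 6630.
Order B = (W₁·((W₂·W₃)·W₄)): (W₂·W₃): 3×12 by 12×14 → 3×14, cost 3·12·14 = 504; ((W₂·W₃)·W₄): 3×14 by 14×17 → 3×17, cost 3·14·17 = 714; cumulative 1218; (W₁·((W₂·W₃)·W₄)): 15×3 by 3×17 → 15×17, cost 15·3·17 = 765; cumulative 1983. Total 1983.
Difference: |6630 − 1983| = 4647.

4647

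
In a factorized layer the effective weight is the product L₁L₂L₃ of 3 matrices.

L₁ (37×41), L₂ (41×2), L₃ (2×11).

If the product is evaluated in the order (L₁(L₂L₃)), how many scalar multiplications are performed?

17589

(L₂L₃): 41×2 by 2×11 → 41×11, cost 41·2·11 = 902
(L₁(L₂L₃)): 37×41 by 41×11 → 37×11, cost 37·41·11 = 16687; cumulative 17589
Total: 17589 scalar multiplications.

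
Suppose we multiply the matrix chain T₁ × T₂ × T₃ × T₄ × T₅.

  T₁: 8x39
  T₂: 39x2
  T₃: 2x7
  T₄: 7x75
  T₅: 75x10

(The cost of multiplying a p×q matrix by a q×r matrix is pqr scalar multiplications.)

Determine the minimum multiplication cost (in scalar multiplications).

Adjacent pairs: T₁T₂ = 8·39·2 = 624; T₂T₃ = 39·2·7 = 546; T₃T₄ = 2·7·75 = 1050; T₄T₅ = 7·75·10 = 5250.
Length 3: T₁..T₃: k=1: 0+546+8·39·7=2730; k=2: 624+0+8·2·7=736 → min 736 | T₂..T₄: k=2: 0+1050+39·2·75=6900; k=3: 546+0+39·7·75=21021 → min 6900 | T₃..T₅: k=3: 0+5250+2·7·10=5390; k=4: 1050+0+2·75·10=2550 → min 2550.
Length 4: T₁..T₄: k=1: 0+6900+8·39·75=30300; k=2: 624+1050+8·2·75=2874; k=3: 736+0+8·7·75=4936 → min 2874 | T₂..T₅: k=2: 0+2550+39·2·10=3330; k=3: 546+5250+39·7·10=8526; k=4: 6900+0+39·75·10=36150 → min 3330.
Length 5: T₁..T₅: k=1: 0+3330+8·39·10=6450; k=2: 624+2550+8·2·10=3334; k=3: 736+5250+8·7·10=6546; k=4: 2874+0+8·75·10=8874 → min 3334.
Optimal order: ((T₁ × T₂) × ((T₃ × T₄) × T₅)) with cost 3334.

3334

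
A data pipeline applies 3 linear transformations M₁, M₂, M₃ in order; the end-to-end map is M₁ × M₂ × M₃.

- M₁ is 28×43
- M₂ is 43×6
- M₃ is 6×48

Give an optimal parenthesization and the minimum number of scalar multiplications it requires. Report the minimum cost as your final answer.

15288

(M₁ × (M₂ × M₃)): cost 70176.
((M₁ × M₂) × M₃): cost 15288.
Optimal: ((M₁ × M₂) × M₃) with cost 15288.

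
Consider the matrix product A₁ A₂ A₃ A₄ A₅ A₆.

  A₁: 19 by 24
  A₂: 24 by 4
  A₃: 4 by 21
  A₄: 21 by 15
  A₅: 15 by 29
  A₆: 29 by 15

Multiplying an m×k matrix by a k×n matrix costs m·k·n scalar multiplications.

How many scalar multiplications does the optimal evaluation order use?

Adjacent pairs: A₁A₂ = 19·24·4 = 1824; A₂A₃ = 24·4·21 = 2016; A₃A₄ = 4·21·15 = 1260; A₄A₅ = 21·15·29 = 9135; A₅A₆ = 15·29·15 = 6525.
Length 3: A₁..A₃: k=1: 0+2016+19·24·21=11592; k=2: 1824+0+19·4·21=3420 → min 3420 | A₂..A₄: k=2: 0+1260+24·4·15=2700; k=3: 2016+0+24·21·15=9576 → min 2700 | A₃..A₅: k=3: 0+9135+4·21·29=11571; k=4: 1260+0+4·15·29=3000 → min 3000 | A₄..A₆: k=4: 0+6525+21·15·15=11250; k=5: 9135+0+21·29·15=18270 → min 11250.
Length 4: A₁..A₄: k=1: 0+2700+19·24·15=9540; k=2: 1824+1260+19·4·15=4224; k=3: 3420+0+19·21·15=9405 → min 4224 | A₂..A₅: k=2: 0+3000+24·4·29=5784; k=3: 2016+9135+24·21·29=25767; k=4: 2700+0+24·15·29=13140 → min 5784 | A₃..A₆: k=3: 0+11250+4·21·15=12510; k=4: 1260+6525+4·15·15=8685; k=5: 3000+0+4·29·15=4740 → min 4740.
Length 5: A₁..A₅: k=1: 0+5784+19·24·29=19008; k=2: 1824+3000+19·4·29=7028; k=3: 3420+9135+19·21·29=24126; k=4: 4224+0+19·15·29=12489 → min 7028 | A₂..A₆: k=2: 0+4740+24·4·15=6180; k=3: 2016+11250+24·21·15=20826; k=4: 2700+6525+24·15·15=14625; k=5: 5784+0+24·29·15=16224 → min 6180.
Length 6: A₁..A₆: k=1: 0+6180+19·24·15=13020; k=2: 1824+4740+19·4·15=7704; k=3: 3420+11250+19·21·15=20655; k=4: 4224+6525+19·15·15=15024; k=5: 7028+0+19·29·15=15293 → min 7704.
Optimal order: ((A₁ A₂) (((A₃ A₄) A₅) A₆)) with cost 7704.

7704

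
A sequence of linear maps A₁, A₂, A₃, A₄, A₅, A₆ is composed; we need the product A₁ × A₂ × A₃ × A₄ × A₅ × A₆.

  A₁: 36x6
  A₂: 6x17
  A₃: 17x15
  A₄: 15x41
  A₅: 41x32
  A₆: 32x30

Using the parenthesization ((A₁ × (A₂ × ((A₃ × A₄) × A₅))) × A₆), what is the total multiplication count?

(A₃ × A₄): 17×15 by 15×41 → 17×41, cost 17·15·41 = 10455
((A₃ × A₄) × A₅): 17×41 by 41×32 → 17×32, cost 17·41·32 = 22304; cumulative 32759
(A₂ × ((A₃ × A₄) × A₅)): 6×17 by 17×32 → 6×32, cost 6·17·32 = 3264; cumulative 36023
(A₁ × (A₂ × ((A₃ × A₄) × A₅))): 36×6 by 6×32 → 36×32, cost 36·6·32 = 6912; cumulative 42935
((A₁ × (A₂ × ((A₃ × A₄) × A₅))) × A₆): 36×32 by 32×30 → 36×30, cost 36·32·30 = 34560; cumulative 77495
Total: 77495 scalar multiplications.

77495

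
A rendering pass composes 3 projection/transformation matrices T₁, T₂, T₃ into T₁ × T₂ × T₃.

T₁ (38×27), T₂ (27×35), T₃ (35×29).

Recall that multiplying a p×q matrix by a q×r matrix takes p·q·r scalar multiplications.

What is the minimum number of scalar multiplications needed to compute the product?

Order (T₁ × (T₂ × T₃)): (T₂ × T₃): 27×35 by 35×29 → 27×29, cost 27·35·29 = 27405; (T₁ × (T₂ × T₃)): 38×27 by 27×29 → 38×29, cost 38·27·29 = 29754; cumulative 57159. Total 57159.
Order ((T₁ × T₂) × T₃): (T₁ × T₂): 38×27 by 27×35 → 38×35, cost 38·27·35 = 35910; ((T₁ × T₂) × T₃): 38×35 by 35×29 → 38×29, cost 38·35·29 = 38570; cumulative 74480. Total 74480.
Minimum: 57159.

57159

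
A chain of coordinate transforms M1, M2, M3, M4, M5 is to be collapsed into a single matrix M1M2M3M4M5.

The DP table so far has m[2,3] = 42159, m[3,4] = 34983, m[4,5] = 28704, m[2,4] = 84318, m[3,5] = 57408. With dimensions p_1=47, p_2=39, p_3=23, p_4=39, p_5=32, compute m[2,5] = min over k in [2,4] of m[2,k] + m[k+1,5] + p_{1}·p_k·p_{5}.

105455

m[2,5] = min over k∈[2,4] of m[2,k]+m[k+1,5]+p_{1}·p_k·p_{5}.
k=2: 0 + 57408 + 47·39·32 = 116064; k=3: 42159 + 28704 + 47·23·32 = 105455; k=4: 84318 + 0 + 47·39·32 = 142974.
Minimum: 105455 at k=3.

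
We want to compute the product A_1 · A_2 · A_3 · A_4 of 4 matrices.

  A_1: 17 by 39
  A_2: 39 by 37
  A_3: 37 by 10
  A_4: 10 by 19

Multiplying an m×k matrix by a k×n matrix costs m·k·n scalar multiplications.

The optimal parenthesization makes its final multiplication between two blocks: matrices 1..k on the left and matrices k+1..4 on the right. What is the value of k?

Adjacent pairs: A_1A_2 = 17·39·37 = 24531; A_2A_3 = 39·37·10 = 14430; A_3A_4 = 37·10·19 = 7030.
Length 3: A_1..A_3: k=1: 0+14430+17·39·10=21060; k=2: 24531+0+17·37·10=30821 → min 21060 | A_2..A_4: k=2: 0+7030+39·37·19=34447; k=3: 14430+0+39·10·19=21840 → min 21840.
Top-level splits: k=1: (A_1..A_1)·(A_2..A_4) → 0+21840+17·39·19 = 34437; k=2: (A_1..A_2)·(A_3..A_4) → 24531+7030+17·37·19 = 43512; k=3: (A_1..A_3)·(A_4..A_4) → 21060+0+17·10·19 = 24290.
Best split is after A_3, i.e. k = 3.

3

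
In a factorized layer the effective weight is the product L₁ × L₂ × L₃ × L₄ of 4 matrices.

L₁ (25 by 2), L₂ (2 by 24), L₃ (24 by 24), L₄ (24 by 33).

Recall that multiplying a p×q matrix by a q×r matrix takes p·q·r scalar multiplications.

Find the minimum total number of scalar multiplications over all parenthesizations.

4386

Adjacent pairs: L₁L₂ = 25·2·24 = 1200; L₂L₃ = 2·24·24 = 1152; L₃L₄ = 24·24·33 = 19008.
Length 3: L₁..L₃: k=1: 0+1152+25·2·24=2352; k=2: 1200+0+25·24·24=15600 → min 2352 | L₂..L₄: k=2: 0+19008+2·24·33=20592; k=3: 1152+0+2·24·33=2736 → min 2736.
Length 4: L₁..L₄: k=1: 0+2736+25·2·33=4386; k=2: 1200+19008+25·24·33=40008; k=3: 2352+0+25·24·33=22152 → min 4386.
Optimal order: (L₁ × ((L₂ × L₃) × L₄)) with cost 4386.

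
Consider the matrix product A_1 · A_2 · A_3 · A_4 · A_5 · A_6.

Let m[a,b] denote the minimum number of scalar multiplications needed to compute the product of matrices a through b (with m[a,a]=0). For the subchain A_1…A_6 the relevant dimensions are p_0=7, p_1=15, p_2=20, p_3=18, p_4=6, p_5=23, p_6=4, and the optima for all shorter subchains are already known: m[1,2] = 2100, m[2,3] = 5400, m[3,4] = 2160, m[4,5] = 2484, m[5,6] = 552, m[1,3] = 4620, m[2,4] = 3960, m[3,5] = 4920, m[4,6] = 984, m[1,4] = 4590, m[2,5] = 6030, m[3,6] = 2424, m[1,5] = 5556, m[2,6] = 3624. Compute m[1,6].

4044

m[1,6] = min over k∈[1,5] of m[1,k]+m[k+1,6]+p_{0}·p_k·p_{6}.
k=1: 0 + 3624 + 7·15·4 = 4044; k=2: 2100 + 2424 + 7·20·4 = 5084; k=3: 4620 + 984 + 7·18·4 = 6108; k=4: 4590 + 552 + 7·6·4 = 5310; k=5: 5556 + 0 + 7·23·4 = 6200.
Minimum: 4044 at k=1.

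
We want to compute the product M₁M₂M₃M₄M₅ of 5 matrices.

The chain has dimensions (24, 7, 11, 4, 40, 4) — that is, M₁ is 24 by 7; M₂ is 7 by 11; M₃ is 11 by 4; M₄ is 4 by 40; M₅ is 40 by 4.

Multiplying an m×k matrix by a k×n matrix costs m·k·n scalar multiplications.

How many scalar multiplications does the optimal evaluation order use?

Adjacent pairs: M₁M₂ = 24·7·11 = 1848; M₂M₃ = 7·11·4 = 308; M₃M₄ = 11·4·40 = 1760; M₄M₅ = 4·40·4 = 640.
Length 3: M₁..M₃: k=1: 0+308+24·7·4=980; k=2: 1848+0+24·11·4=2904 → min 980 | M₂..M₄: k=2: 0+1760+7·11·40=4840; k=3: 308+0+7·4·40=1428 → min 1428 | M₃..M₅: k=3: 0+640+11·4·4=816; k=4: 1760+0+11·40·4=3520 → min 816.
Length 4: M₁..M₄: k=1: 0+1428+24·7·40=8148; k=2: 1848+1760+24·11·40=14168; k=3: 980+0+24·4·40=4820 → min 4820 | M₂..M₅: k=2: 0+816+7·11·4=1124; k=3: 308+640+7·4·4=1060; k=4: 1428+0+7·40·4=2548 → min 1060.
Length 5: M₁..M₅: k=1: 0+1060+24·7·4=1732; k=2: 1848+816+24·11·4=3720; k=3: 980+640+24·4·4=2004; k=4: 4820+0+24·40·4=8660 → min 1732.
Optimal order: (M₁((M₂M₃)(M₄M₅))) with cost 1732.

1732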